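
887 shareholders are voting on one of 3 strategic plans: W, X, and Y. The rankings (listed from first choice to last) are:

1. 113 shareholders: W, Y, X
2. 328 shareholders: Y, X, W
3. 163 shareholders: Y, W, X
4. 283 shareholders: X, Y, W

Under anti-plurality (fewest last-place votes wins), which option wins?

Last-place votes: W 611, X 276, Y 0.
Y is ranked last by the fewest voters, so Y wins.

Y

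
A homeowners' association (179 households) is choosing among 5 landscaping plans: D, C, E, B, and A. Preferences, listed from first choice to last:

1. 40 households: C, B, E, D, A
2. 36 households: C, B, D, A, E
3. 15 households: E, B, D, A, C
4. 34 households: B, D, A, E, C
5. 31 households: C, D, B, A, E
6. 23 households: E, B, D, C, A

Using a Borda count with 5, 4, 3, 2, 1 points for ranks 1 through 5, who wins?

D: 40·2 + 36·3 + 15·3 + 34·4 + 31·4 + 23·3 = 562
C: 40·5 + 36·5 + 15·1 + 34·1 + 31·5 + 23·2 = 630
E: 40·3 + 36·1 + 15·5 + 34·2 + 31·1 + 23·5 = 445
B: 40·4 + 36·4 + 15·4 + 34·5 + 31·3 + 23·4 = 719
A: 40·1 + 36·2 + 15·2 + 34·3 + 31·2 + 23·1 = 329
B has the highest Borda score (719).

B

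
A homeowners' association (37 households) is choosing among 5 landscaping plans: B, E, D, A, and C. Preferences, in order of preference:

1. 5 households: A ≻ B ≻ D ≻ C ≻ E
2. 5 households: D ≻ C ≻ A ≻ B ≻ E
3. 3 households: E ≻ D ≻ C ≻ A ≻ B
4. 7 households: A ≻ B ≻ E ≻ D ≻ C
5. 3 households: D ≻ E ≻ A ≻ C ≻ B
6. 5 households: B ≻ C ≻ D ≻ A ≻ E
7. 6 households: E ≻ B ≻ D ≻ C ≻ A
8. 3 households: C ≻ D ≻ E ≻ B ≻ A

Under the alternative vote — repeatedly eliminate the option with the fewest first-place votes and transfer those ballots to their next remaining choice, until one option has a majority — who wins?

Round 1: B 5, E 9, D 8, A 12, C 3. Eliminate C.
Round 2: B 5, E 9, D 11, A 12. Eliminate B.
Round 3: E 9, D 16, A 12. Eliminate E.
Round 4: D 25, A 12. D has a majority.

D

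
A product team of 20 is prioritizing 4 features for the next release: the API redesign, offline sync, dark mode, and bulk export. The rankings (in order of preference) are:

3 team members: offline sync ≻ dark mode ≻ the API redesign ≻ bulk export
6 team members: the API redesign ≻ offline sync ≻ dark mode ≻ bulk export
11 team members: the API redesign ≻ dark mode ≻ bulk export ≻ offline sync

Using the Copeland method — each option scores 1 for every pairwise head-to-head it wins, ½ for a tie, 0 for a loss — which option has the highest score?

the API redesign

the API redesign: beats offline sync, dark mode, and bulk export → score 3.
offline sync: loses to the API redesign, dark mode, and bulk export → score 0.
dark mode: beats offline sync and bulk export; loses to the API redesign → score 2.
bulk export: beats offline sync; loses to the API redesign and dark mode → score 1.
the API redesign has the best pairwise record.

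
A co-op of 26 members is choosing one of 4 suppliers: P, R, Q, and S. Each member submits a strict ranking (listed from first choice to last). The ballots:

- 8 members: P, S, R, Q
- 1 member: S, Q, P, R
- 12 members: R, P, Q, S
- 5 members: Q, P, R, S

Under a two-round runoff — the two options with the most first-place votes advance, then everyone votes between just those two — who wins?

P

Round 1 first-place votes: P 8, R 12, Q 5, S 1.
R and P advance.
Runoff: R is preferred to P by 12 voters; P by 14.
P wins the runoff.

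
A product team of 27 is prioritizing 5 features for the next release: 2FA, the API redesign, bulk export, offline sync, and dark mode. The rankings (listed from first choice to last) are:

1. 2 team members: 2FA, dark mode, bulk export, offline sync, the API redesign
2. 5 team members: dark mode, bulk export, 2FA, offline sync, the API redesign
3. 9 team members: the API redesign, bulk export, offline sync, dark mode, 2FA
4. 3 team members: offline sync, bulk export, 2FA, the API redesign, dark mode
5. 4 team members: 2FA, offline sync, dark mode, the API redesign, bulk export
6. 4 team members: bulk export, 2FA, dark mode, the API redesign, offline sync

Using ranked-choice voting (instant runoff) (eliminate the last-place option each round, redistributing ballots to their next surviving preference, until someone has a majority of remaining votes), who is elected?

bulk export

Round 1: 2FA 6, the API redesign 9, bulk export 4, offline sync 3, dark mode 5. Eliminate offline sync.
Round 2: 2FA 6, the API redesign 9, bulk export 7, dark mode 5. Eliminate dark mode.
Round 3: 2FA 6, the API redesign 9, bulk export 12. Eliminate 2FA.
Round 4: the API redesign 13, bulk export 14. Bulk export has a majority.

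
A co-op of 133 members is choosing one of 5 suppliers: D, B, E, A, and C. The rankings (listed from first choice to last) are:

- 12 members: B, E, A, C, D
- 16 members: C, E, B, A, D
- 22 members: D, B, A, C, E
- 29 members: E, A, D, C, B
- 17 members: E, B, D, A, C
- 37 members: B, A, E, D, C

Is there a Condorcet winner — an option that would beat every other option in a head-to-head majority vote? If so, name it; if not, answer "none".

B vs D: 82–51 for B.
B vs E: 71–62 for B.
B vs A: 104–29 for B.
B vs C: 88–45 for B.
B beats every other option head-to-head.

B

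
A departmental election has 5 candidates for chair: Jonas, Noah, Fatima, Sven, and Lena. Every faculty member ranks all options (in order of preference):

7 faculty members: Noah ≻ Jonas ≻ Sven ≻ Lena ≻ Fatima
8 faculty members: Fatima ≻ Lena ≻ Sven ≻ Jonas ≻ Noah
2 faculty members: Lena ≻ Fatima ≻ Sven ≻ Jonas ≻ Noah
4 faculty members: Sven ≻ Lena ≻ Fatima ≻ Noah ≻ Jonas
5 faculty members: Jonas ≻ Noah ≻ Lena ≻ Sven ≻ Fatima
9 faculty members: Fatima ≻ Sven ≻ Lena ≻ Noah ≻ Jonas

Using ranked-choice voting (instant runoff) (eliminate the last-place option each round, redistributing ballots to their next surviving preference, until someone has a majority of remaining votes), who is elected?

Fatima

Round 1: Jonas 5, Noah 7, Fatima 17, Sven 4, Lena 2. Eliminate Lena.
Round 2: Jonas 5, Noah 7, Fatima 19, Sven 4. Fatima has a majority.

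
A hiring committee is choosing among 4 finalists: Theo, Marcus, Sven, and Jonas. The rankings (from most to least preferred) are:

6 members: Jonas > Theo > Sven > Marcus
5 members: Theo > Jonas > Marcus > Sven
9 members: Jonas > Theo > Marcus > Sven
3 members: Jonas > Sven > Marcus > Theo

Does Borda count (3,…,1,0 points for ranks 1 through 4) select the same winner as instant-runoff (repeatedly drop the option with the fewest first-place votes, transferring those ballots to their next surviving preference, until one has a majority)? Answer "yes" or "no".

yes

Borda — scores: Theo 45, Marcus 17, Sven 12, Jonas 64. Winner: Jonas.
Instant-runoff — R1 Theo 5, Marcus 0, Sven 0, Jonas 18 (Jonas winner). Winner: Jonas.
The two methods agree.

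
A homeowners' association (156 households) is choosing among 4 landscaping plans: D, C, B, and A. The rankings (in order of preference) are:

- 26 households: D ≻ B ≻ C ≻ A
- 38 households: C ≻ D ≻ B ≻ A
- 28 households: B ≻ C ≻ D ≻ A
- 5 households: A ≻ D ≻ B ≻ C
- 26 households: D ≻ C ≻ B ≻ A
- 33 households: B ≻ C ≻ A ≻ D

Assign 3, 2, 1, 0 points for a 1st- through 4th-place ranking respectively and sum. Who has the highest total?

D: 26·3 + 38·2 + 28·1 + 5·2 + 26·3 + 33·0 = 270
C: 26·1 + 38·3 + 28·2 + 5·0 + 26·2 + 33·2 = 314
B: 26·2 + 38·1 + 28·3 + 5·1 + 26·1 + 33·3 = 304
A: 26·0 + 38·0 + 28·0 + 5·3 + 26·0 + 33·1 = 48
C has the highest Borda score (314).

C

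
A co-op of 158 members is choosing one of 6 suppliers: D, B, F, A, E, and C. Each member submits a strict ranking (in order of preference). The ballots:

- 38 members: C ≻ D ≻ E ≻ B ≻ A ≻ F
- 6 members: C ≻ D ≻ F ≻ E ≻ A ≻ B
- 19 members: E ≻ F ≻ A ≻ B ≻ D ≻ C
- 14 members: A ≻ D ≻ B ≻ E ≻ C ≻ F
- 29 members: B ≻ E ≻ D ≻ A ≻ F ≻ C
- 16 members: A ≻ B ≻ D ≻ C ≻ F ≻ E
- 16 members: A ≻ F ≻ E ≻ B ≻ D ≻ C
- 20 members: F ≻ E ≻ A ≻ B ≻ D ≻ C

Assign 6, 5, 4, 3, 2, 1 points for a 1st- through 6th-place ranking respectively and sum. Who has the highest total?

D: 38·5 + 6·5 + 19·2 + 14·5 + 29·4 + 16·4 + 16·2 + 20·2 = 580
B: 38·3 + 6·1 + 19·3 + 14·4 + 29·6 + 16·5 + 16·3 + 20·3 = 595
F: 38·1 + 6·4 + 19·5 + 14·1 + 29·2 + 16·2 + 16·5 + 20·6 = 461
A: 38·2 + 6·2 + 19·4 + 14·6 + 29·3 + 16·6 + 16·6 + 20·4 = 607
E: 38·4 + 6·3 + 19·6 + 14·3 + 29·5 + 16·1 + 16·4 + 20·5 = 651
C: 38·6 + 6·6 + 19·1 + 14·2 + 29·1 + 16·3 + 16·1 + 20·1 = 424
E has the highest Borda score (651).

E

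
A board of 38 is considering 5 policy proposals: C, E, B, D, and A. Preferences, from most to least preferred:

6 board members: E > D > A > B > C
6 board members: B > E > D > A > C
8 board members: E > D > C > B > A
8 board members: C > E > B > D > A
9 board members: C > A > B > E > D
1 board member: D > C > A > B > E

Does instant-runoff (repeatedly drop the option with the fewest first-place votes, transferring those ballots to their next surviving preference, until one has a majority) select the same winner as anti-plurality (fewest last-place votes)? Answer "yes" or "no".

Instant-runoff — R1 C 17, E 14, B 6, D 1, A 0 (A out); R2 C 17, E 14, B 6, D 1 (D out); R3 C 18, E 14, B 6 (B out); R4 C 18, E 20 (E winner). Winner: E.
Anti-plurality — last-place votes: C 12, E 1, B 0, D 9, A 16. Winner: B.
The two methods disagree.

no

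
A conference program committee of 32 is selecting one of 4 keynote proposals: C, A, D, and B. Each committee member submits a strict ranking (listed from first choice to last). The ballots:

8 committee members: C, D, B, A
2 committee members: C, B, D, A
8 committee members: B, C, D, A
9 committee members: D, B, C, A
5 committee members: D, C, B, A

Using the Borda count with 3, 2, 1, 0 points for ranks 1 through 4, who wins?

C: 8·3 + 2·3 + 8·2 + 9·1 + 5·2 = 65
A: 8·0 + 2·0 + 8·0 + 9·0 + 5·0 = 0
D: 8·2 + 2·1 + 8·1 + 9·3 + 5·3 = 68
B: 8·1 + 2·2 + 8·3 + 9·2 + 5·1 = 59
D has the highest Borda score (68).

D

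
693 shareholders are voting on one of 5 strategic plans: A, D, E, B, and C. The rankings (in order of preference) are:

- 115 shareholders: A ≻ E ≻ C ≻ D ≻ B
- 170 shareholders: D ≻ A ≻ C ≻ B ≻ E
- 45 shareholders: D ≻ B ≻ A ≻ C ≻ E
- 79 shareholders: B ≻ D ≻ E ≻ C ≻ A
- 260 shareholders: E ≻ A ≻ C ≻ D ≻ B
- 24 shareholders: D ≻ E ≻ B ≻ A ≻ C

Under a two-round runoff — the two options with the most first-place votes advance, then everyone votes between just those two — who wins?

Round 1 first-place votes: A 115, D 239, E 260, B 79, C 0.
E and D advance.
Runoff: E is preferred to D by 375 voters; D by 318.
E wins the runoff.

E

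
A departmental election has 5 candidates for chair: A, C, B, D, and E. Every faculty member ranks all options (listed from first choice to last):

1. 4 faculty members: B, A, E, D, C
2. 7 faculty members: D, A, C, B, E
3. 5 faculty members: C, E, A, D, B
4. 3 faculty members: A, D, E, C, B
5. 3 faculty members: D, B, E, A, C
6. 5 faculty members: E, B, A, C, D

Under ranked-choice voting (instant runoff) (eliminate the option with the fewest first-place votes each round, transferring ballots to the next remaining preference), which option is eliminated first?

A

Round 1: A 3, C 5, B 4, D 10, E 5. Eliminate A.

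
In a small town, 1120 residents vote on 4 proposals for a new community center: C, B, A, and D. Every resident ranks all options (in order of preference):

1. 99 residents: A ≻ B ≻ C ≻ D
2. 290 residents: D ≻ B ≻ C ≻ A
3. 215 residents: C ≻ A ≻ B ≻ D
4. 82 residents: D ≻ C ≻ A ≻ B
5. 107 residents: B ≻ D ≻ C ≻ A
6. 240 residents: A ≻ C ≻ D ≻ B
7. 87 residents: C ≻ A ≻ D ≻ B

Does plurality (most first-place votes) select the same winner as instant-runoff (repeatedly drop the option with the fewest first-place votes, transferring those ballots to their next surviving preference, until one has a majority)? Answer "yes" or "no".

no

Plurality — first-place votes: C 302, B 107, A 339, D 372. Winner: D.
Instant-runoff — R1 C 302, B 107, A 339, D 372 (B out); R2 C 302, A 339, D 479 (C out); R3 A 641, D 479 (A winner). Winner: A.
The two methods disagree.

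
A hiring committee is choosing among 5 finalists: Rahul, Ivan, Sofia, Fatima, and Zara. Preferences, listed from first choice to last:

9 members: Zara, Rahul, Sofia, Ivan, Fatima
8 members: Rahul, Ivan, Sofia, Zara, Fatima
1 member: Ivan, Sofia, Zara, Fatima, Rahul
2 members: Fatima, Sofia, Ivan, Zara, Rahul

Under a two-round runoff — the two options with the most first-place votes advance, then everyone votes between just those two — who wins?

Round 1 first-place votes: Rahul 8, Ivan 1, Sofia 0, Fatima 2, Zara 9.
Zara and Rahul advance.
Runoff: Zara is preferred to Rahul by 12 voters; Rahul by 8.
Zara wins the runoff.

Zara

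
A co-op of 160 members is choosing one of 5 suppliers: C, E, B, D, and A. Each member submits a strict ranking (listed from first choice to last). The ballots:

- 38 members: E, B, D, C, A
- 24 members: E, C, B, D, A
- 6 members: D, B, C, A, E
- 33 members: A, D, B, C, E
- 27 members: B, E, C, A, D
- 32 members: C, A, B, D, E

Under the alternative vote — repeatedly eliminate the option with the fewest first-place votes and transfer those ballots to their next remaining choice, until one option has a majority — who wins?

E

Round 1: C 32, E 62, B 27, D 6, A 33. Eliminate D.
Round 2: C 32, E 62, B 33, A 33. Eliminate C.
Round 3: E 62, B 33, A 65. Eliminate B.
Round 4: E 89, A 71. E has a majority.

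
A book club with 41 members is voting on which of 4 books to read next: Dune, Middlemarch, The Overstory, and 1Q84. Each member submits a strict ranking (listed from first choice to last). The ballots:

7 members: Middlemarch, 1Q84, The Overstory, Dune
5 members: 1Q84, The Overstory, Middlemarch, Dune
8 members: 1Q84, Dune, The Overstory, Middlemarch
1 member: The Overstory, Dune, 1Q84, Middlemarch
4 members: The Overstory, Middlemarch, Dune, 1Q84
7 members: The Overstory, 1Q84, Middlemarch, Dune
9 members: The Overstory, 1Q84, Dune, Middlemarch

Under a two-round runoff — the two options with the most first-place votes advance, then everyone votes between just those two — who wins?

Round 1 first-place votes: Dune 0, Middlemarch 7, The Overstory 21, 1Q84 13.
The Overstory and 1Q84 advance.
Runoff: The Overstory is preferred to 1Q84 by 21 voters; 1Q84 by 20.
The Overstory wins the runoff.

The Overstory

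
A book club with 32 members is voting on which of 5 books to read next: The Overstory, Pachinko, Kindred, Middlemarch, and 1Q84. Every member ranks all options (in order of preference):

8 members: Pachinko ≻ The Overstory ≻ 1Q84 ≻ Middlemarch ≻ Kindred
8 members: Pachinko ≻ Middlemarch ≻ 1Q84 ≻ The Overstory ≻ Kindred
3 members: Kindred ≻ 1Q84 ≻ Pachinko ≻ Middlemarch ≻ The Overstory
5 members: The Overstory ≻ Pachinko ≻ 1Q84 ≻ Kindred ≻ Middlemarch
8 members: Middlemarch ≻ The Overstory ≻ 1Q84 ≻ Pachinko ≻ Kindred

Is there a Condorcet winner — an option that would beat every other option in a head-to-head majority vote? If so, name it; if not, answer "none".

Pachinko

Pachinko vs The Overstory: 19–13 for Pachinko.
Pachinko vs Kindred: 29–3 for Pachinko.
Pachinko vs Middlemarch: 24–8 for Pachinko.
Pachinko vs 1Q84: 21–11 for Pachinko.
Pachinko beats every other option head-to-head.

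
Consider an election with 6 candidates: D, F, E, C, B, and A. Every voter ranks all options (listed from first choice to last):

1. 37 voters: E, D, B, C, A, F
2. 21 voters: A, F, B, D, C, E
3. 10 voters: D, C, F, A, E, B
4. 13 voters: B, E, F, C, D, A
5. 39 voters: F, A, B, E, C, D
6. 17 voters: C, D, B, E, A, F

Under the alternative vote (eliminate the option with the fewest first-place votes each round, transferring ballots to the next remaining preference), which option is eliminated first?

Round 1: D 10, F 39, E 37, C 17, B 13, A 21. Eliminate D.

D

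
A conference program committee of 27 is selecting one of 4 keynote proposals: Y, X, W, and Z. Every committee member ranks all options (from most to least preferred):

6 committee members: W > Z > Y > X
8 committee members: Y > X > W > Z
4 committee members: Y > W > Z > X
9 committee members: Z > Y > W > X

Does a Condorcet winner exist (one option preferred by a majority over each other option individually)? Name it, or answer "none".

none

Checking pairwise contests:
Z beats Y 15–12.
Y beats X 27–0.
Y beats W 21–6.
W beats Z 18–9.
Every option loses at least one head-to-head, so there is no Condorcet winner.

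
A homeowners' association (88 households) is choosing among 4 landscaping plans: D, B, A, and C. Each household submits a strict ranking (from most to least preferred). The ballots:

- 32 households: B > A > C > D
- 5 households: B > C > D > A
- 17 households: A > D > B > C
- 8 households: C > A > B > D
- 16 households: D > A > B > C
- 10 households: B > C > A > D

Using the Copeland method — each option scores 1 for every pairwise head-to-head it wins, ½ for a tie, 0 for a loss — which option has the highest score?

B

D: loses to B, A, and C → score 0.
B: beats D, A, and C → score 3.
A: beats D and C; loses to B → score 2.
C: beats D; loses to B and A → score 1.
B has the best pairwise record.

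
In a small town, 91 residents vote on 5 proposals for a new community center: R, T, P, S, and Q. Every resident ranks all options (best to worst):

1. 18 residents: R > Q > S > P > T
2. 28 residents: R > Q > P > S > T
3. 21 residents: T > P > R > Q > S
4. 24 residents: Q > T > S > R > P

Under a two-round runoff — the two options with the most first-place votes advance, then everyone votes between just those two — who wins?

Round 1 first-place votes: R 46, T 21, P 0, S 0, Q 24.
R and Q advance.
Runoff: R is preferred to Q by 67 voters; Q by 24.
R wins the runoff.

R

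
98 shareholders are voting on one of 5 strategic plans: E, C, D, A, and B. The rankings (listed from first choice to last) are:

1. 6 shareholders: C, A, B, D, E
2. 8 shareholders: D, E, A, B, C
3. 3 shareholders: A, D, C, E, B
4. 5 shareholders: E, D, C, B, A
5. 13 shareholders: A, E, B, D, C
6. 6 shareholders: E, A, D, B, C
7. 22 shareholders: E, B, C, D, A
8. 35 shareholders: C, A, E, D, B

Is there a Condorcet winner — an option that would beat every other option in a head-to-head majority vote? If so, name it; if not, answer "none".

Checking pairwise contests:
A beats E 57–41.
E beats C 54–44.
E beats D 81–17.
C beats A 68–30.
E beats B 92–6.
Every option loses at least one head-to-head, so there is no Condorcet winner.

none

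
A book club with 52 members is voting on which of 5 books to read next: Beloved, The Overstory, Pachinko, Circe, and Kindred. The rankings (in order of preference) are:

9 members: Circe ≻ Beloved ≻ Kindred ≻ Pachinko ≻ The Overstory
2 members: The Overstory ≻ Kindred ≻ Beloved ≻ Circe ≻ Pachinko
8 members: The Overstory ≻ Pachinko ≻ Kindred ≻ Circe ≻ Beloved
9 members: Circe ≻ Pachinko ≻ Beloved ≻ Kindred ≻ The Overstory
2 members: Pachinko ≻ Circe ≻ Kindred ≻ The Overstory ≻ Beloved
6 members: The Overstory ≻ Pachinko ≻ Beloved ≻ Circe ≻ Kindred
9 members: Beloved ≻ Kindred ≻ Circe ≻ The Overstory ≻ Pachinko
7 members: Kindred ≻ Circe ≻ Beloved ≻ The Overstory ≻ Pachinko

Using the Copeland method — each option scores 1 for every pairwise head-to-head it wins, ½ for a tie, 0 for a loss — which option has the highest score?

Beloved: beats The Overstory, Pachinko, and Kindred; loses to Circe → score 3.
The Overstory: beats Pachinko; loses to Beloved, Circe, and Kindred → score 1.
Pachinko: loses to Beloved, The Overstory, Circe, and Kindred → score 0.
Circe: beats Beloved, The Overstory, and Pachinko; ties Kindred → score 3.5.
Kindred: beats The Overstory and Pachinko; ties Circe; loses to Beloved → score 2.5.
Circe has the best pairwise record.

Circe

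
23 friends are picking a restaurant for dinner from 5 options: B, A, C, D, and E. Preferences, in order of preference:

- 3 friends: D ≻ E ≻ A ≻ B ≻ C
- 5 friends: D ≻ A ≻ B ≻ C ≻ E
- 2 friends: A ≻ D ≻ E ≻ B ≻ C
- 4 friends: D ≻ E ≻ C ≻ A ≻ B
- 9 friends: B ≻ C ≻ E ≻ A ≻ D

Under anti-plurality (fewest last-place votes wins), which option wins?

Last-place votes: B 4, A 0, C 5, D 9, E 5.
A is ranked last by the fewest voters, so A wins.

A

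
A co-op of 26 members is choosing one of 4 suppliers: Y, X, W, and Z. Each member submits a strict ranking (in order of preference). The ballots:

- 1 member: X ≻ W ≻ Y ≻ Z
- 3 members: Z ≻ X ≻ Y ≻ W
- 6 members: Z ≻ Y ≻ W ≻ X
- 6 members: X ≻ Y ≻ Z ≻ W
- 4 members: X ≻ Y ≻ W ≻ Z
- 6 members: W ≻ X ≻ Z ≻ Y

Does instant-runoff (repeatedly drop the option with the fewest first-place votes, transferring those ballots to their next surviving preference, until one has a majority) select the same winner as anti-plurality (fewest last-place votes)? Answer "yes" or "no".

no

Instant-runoff — R1 Y 0, X 11, W 6, Z 9 (Y out); R2 X 11, W 6, Z 9 (W out); R3 X 17, Z 9 (X winner). Winner: X.
Anti-plurality — last-place votes: Y 6, X 6, W 9, Z 5. Winner: Z.
The two methods disagree.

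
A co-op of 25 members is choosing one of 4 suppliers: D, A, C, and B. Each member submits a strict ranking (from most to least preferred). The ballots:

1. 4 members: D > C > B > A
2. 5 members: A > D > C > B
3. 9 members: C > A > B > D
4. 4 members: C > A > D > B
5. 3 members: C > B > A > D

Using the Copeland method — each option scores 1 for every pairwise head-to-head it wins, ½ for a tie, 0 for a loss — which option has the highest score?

D: beats B; loses to A and C → score 1.
A: beats D and B; loses to C → score 2.
C: beats D, A, and B → score 3.
B: loses to D, A, and C → score 0.
C has the best pairwise record.

C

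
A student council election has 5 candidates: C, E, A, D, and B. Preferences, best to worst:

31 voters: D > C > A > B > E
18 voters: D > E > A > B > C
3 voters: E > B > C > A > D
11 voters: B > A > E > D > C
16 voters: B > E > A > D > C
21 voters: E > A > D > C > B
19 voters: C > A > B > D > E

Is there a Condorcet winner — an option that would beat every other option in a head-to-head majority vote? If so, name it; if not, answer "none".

A vs C: 66–53 for A.
A vs E: 61–58 for A.
A vs D: 70–49 for A.
A vs B: 89–30 for A.
A beats every other option head-to-head.

A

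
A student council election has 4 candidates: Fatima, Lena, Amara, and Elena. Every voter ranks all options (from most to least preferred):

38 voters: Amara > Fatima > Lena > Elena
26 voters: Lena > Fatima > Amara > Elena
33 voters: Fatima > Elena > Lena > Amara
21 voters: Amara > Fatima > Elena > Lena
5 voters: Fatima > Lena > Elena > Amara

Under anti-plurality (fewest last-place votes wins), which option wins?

Last-place votes: Fatima 0, Lena 21, Amara 38, Elena 64.
Fatima is ranked last by the fewest voters, so Fatima wins.

Fatima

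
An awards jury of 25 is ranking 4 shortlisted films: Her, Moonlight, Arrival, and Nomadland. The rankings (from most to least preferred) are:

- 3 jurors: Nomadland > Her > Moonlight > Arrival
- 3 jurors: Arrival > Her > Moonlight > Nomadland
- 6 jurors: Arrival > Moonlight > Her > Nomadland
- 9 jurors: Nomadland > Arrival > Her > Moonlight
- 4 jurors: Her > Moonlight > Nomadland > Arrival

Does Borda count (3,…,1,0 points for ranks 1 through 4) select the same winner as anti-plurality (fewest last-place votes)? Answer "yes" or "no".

no

Borda — scores: Her 39, Moonlight 26, Arrival 45, Nomadland 40. Winner: Arrival.
Anti-plurality — last-place votes: Her 0, Moonlight 9, Arrival 7, Nomadland 9. Winner: Her.
The two methods disagree.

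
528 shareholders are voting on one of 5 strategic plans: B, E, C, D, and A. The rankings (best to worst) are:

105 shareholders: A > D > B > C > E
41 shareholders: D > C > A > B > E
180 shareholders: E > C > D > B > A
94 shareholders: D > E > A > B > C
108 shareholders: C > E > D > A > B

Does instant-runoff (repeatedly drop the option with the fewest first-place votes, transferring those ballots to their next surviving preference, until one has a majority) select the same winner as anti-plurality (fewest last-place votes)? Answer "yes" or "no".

no

Instant-runoff — R1 B 0, E 180, C 108, D 135, A 105 (B out); R2 E 180, C 108, D 135, A 105 (A out); R3 E 180, C 108, D 240 (C out); R4 E 288, D 240 (E winner). Winner: E.
Anti-plurality — last-place votes: B 108, E 146, C 94, D 0, A 180. Winner: D.
The two methods disagree.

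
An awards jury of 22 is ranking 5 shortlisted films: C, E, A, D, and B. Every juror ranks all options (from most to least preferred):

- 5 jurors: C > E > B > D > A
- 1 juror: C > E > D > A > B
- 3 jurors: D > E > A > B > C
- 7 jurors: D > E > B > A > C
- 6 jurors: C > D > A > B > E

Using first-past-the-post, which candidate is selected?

First-place votes: C 12, E 0, A 0, D 10, B 0.
C has the most first-place votes.

C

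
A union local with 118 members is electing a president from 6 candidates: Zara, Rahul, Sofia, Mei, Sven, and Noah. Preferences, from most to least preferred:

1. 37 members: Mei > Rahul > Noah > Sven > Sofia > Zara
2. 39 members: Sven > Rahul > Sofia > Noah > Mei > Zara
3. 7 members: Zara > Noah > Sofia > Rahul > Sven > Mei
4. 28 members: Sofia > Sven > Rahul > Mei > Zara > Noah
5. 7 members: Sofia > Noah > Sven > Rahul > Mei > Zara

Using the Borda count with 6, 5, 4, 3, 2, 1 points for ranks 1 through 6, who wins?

Rahul

Zara: 37·1 + 39·1 + 7·6 + 28·2 + 7·1 = 181
Rahul: 37·5 + 39·5 + 7·3 + 28·4 + 7·3 = 534
Sofia: 37·2 + 39·4 + 7·4 + 28·6 + 7·6 = 468
Mei: 37·6 + 39·2 + 7·1 + 28·3 + 7·2 = 405
Sven: 37·3 + 39·6 + 7·2 + 28·5 + 7·4 = 527
Noah: 37·4 + 39·3 + 7·5 + 28·1 + 7·5 = 363
Rahul has the highest Borda score (534).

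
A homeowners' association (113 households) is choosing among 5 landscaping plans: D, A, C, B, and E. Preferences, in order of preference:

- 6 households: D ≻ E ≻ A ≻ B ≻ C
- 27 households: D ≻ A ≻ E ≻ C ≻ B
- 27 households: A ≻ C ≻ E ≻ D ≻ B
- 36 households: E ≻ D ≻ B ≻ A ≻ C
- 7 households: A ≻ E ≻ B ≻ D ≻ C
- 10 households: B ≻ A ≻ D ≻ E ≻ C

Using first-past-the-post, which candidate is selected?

First-place votes: D 33, A 34, C 0, B 10, E 36.
E has the most first-place votes.

E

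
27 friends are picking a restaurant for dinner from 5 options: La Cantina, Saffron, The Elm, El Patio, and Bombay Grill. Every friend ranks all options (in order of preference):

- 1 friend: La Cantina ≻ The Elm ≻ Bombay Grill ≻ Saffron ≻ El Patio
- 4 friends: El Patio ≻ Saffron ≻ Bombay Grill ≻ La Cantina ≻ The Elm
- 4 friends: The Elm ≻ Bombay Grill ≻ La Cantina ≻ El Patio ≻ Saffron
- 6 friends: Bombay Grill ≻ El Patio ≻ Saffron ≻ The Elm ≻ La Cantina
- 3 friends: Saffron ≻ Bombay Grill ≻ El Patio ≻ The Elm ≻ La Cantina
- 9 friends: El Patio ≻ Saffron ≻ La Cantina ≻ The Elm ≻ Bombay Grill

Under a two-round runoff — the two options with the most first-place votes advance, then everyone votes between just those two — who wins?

Bombay Grill

Round 1 first-place votes: La Cantina 1, Saffron 3, The Elm 4, El Patio 13, Bombay Grill 6.
El Patio and Bombay Grill advance.
Runoff: El Patio is preferred to Bombay Grill by 13 voters; Bombay Grill by 14.
Bombay Grill wins the runoff.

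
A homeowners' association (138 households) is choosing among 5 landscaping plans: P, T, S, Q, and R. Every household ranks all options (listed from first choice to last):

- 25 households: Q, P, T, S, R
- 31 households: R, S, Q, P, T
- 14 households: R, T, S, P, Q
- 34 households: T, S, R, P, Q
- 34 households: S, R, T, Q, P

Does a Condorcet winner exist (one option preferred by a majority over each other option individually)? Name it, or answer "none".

Checking pairwise contests:
T beats P 82–56.
R beats T 79–59.
T beats S 73–65.
T beats Q 82–56.
S beats R 93–45.
Every option loses at least one head-to-head, so there is no Condorcet winner.

none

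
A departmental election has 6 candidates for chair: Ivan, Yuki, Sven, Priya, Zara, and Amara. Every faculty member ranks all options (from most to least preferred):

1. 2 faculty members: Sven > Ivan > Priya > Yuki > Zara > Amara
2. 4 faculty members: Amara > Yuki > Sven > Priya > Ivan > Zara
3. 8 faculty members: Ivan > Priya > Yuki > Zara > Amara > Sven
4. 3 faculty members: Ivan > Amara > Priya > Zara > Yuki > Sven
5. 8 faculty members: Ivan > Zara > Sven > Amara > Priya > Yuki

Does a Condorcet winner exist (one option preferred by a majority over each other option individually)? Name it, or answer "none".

Ivan vs Yuki: 21–4 for Ivan.
Ivan vs Sven: 19–6 for Ivan.
Ivan vs Priya: 21–4 for Ivan.
Ivan vs Zara: 25–0 for Ivan.
Ivan vs Amara: 21–4 for Ivan.
Ivan beats every other option head-to-head.

Ivan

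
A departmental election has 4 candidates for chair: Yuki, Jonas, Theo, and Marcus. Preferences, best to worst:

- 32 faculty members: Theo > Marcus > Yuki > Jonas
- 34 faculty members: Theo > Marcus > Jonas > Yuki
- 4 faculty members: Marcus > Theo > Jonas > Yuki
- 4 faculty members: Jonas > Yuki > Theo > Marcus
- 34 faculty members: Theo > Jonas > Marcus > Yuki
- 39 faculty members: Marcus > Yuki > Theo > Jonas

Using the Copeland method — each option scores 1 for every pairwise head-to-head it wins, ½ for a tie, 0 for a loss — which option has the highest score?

Theo

Yuki: loses to Jonas, Theo, and Marcus → score 0.
Jonas: beats Yuki; loses to Theo and Marcus → score 1.
Theo: beats Yuki, Jonas, and Marcus → score 3.
Marcus: beats Yuki and Jonas; loses to Theo → score 2.
Theo has the best pairwise record.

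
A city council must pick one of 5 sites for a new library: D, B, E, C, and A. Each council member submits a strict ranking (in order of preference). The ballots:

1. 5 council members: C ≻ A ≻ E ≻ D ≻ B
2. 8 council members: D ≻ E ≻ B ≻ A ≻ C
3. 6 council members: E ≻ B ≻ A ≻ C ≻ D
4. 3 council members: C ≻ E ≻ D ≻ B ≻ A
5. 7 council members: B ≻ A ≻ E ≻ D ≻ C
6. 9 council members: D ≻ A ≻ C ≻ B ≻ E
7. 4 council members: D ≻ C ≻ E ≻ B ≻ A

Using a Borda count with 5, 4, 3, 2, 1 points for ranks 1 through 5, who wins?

D: 5·2 + 8·5 + 6·1 + 3·3 + 7·2 + 9·5 + 4·5 = 144
B: 5·1 + 8·3 + 6·4 + 3·2 + 7·5 + 9·2 + 4·2 = 120
E: 5·3 + 8·4 + 6·5 + 3·4 + 7·3 + 9·1 + 4·3 = 131
C: 5·5 + 8·1 + 6·2 + 3·5 + 7·1 + 9·3 + 4·4 = 110
A: 5·4 + 8·2 + 6·3 + 3·1 + 7·4 + 9·4 + 4·1 = 125
D has the highest Borda score (144).

D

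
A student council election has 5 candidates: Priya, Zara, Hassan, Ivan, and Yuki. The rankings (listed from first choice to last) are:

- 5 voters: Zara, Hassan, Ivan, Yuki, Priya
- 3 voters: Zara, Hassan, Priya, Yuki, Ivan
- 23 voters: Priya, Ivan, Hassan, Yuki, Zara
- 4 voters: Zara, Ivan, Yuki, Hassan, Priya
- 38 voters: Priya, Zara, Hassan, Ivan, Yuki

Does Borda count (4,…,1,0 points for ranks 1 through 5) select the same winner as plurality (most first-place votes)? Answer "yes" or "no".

yes

Borda — scores: Priya 250, Zara 162, Hassan 150, Ivan 129, Yuki 39. Winner: Priya.
Plurality — first-place votes: Priya 61, Zara 12, Hassan 0, Ivan 0, Yuki 0. Winner: Priya.
The two methods agree.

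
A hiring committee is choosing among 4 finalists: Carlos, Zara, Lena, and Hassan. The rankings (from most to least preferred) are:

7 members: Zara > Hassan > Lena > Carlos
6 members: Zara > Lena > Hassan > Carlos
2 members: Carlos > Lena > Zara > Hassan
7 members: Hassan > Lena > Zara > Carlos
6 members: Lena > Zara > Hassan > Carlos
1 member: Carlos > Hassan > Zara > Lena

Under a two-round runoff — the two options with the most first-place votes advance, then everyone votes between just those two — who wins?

Zara

Round 1 first-place votes: Carlos 3, Zara 13, Lena 6, Hassan 7.
Zara and Hassan advance.
Runoff: Zara is preferred to Hassan by 21 voters; Hassan by 8.
Zara wins the runoff.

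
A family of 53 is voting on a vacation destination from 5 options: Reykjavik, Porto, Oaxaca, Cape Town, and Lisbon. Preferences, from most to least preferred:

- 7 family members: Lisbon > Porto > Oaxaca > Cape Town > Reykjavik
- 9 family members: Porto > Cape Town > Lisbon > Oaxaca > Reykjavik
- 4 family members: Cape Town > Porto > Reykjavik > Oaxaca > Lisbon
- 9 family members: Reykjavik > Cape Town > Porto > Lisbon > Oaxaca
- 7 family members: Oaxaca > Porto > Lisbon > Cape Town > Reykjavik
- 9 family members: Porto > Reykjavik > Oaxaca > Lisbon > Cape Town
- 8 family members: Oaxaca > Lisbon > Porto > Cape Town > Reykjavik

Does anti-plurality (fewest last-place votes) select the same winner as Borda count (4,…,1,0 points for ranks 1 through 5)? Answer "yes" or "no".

yes

Anti-plurality — last-place votes: Reykjavik 31, Porto 0, Oaxaca 9, Cape Town 9, Lisbon 4. Winner: Porto.
Borda — scores: Reykjavik 71, Porto 160, Oaxaca 105, Cape Town 92, Lisbon 102. Winner: Porto.
The two methods agree.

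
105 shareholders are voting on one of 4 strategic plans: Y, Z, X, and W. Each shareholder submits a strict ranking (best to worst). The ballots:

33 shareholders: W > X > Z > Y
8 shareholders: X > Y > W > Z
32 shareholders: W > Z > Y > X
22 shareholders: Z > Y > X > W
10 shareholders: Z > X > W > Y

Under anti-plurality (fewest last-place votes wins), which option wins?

Z

Last-place votes: Y 43, Z 8, X 32, W 22.
Z is ranked last by the fewest voters, so Z wins.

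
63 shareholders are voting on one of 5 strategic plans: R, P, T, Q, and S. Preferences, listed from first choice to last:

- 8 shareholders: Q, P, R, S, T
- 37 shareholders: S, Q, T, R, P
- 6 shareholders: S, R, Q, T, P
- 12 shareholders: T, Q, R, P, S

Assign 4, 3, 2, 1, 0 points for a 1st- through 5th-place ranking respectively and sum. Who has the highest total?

R: 8·2 + 37·1 + 6·3 + 12·2 = 95
P: 8·3 + 37·0 + 6·0 + 12·1 = 36
T: 8·0 + 37·2 + 6·1 + 12·4 = 128
Q: 8·4 + 37·3 + 6·2 + 12·3 = 191
S: 8·1 + 37·4 + 6·4 + 12·0 = 180
Q has the highest Borda score (191).

Q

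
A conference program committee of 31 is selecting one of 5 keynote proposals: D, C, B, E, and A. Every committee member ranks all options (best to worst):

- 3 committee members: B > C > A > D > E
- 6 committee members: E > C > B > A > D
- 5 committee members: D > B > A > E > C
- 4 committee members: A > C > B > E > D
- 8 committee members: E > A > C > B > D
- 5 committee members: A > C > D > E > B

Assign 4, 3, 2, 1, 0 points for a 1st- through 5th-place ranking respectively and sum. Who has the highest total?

D: 3·1 + 6·0 + 5·4 + 4·0 + 8·0 + 5·2 = 33
C: 3·3 + 6·3 + 5·0 + 4·3 + 8·2 + 5·3 = 70
B: 3·4 + 6·2 + 5·3 + 4·2 + 8·1 + 5·0 = 55
E: 3·0 + 6·4 + 5·1 + 4·1 + 8·4 + 5·1 = 70
A: 3·2 + 6·1 + 5·2 + 4·4 + 8·3 + 5·4 = 82
A has the highest Borda score (82).

A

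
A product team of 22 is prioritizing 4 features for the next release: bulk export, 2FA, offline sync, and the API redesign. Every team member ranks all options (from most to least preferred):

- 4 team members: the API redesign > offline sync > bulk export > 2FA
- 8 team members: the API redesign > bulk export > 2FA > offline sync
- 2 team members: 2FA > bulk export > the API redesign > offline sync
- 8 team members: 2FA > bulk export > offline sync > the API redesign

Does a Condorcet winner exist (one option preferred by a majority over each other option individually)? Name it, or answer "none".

the API redesign

the API redesign vs bulk export: 12–10 for the API redesign.
the API redesign vs 2FA: 12–10 for the API redesign.
the API redesign vs offline sync: 14–8 for the API redesign.
the API redesign beats every other option head-to-head.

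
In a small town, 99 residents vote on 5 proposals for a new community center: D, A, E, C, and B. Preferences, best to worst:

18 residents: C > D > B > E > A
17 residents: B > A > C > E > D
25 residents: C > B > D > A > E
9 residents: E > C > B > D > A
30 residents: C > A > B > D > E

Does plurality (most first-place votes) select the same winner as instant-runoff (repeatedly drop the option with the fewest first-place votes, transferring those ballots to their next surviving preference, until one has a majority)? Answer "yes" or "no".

Plurality — first-place votes: D 0, A 0, E 9, C 73, B 17. Winner: C.
Instant-runoff — R1 D 0, A 0, E 9, C 73, B 17 (C winner). Winner: C.
The two methods agree.

yes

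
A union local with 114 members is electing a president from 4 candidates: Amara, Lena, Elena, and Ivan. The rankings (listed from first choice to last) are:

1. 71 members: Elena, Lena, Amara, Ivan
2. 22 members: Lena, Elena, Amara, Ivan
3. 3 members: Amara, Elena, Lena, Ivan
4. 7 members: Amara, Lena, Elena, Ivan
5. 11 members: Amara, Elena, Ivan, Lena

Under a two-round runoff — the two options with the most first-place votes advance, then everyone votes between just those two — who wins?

Elena

Round 1 first-place votes: Amara 21, Lena 22, Elena 71, Ivan 0.
Elena and Lena advance.
Runoff: Elena is preferred to Lena by 85 voters; Lena by 29.
Elena wins the runoff.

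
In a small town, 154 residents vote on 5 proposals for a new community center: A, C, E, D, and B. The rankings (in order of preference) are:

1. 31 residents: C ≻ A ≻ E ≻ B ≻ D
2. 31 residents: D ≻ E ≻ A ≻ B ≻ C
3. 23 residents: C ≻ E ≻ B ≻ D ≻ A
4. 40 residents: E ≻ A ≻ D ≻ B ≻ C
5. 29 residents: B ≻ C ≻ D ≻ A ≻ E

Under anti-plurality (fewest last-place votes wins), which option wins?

B

Last-place votes: A 23, C 71, E 29, D 31, B 0.
B is ranked last by the fewest voters, so B wins.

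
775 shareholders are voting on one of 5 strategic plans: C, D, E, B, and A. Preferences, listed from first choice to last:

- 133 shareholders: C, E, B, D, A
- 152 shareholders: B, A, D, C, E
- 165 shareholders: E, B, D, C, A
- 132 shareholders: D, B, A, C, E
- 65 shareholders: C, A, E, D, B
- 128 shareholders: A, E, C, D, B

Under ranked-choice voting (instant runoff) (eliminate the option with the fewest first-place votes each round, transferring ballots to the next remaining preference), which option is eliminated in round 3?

C

Round 1: C 198, D 132, E 165, B 152, A 128. Eliminate A.
Round 2: C 198, D 132, E 293, B 152. Eliminate D.
Round 3: C 198, E 293, B 284. Eliminate C.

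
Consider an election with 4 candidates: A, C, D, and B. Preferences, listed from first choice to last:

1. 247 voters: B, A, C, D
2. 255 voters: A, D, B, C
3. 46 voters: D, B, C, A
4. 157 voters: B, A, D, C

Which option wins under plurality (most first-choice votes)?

First-place votes: A 255, C 0, D 46, B 404.
B has the most first-place votes.

B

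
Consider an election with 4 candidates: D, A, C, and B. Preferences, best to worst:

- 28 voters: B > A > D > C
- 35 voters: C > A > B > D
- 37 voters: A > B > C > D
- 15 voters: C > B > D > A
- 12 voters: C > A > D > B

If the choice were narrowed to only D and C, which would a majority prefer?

C

Voters preferring D to C: 28; preferring C to D: 99.
C wins the head-to-head.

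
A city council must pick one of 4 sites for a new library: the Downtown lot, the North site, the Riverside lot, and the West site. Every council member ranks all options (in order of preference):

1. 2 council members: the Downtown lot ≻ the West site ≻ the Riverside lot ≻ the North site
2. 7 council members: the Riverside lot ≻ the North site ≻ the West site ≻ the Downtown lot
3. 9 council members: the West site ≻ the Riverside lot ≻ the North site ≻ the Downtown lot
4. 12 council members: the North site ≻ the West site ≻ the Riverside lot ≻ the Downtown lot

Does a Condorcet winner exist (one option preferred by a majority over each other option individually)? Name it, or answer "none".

Checking pairwise contests:
the North site beats the Downtown lot 28–2.
the Riverside lot beats the North site 18–12.
the West site beats the Riverside lot 23–7.
the North site beats the West site 19–11.
Every option loses at least one head-to-head, so there is no Condorcet winner.

none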